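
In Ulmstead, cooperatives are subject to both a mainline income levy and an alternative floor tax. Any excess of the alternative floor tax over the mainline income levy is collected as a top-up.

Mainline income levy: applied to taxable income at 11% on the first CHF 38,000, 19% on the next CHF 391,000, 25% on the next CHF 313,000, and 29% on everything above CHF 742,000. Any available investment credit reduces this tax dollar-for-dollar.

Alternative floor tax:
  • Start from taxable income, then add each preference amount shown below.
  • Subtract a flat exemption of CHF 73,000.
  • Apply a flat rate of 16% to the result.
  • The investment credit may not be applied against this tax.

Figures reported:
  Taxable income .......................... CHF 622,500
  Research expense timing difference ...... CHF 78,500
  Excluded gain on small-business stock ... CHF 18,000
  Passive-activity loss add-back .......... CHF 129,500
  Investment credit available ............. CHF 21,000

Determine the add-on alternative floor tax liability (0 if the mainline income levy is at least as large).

Alternative floor tax:
  Adjusted income: CHF 622,500 + CHF 78,500 + CHF 18,000 + CHF 129,500 = CHF 848,500
  Less exemption CHF 73,000 → base CHF 775,500
  CHF 775,500 × 16% = CHF 124,080

Mainline income levy:
  CHF 38,000 × 11% = CHF 4,180
  CHF 391,000 × 19% = CHF 74,290
  CHF 193,500 × 25% = CHF 48,375
  → CHF 126,845
  Less investment credit CHF 21,000 → CHF 105,845

Excess of alternative floor tax over mainline income levy: CHF 124,080 − CHF 105,845 = CHF 18,235.

CHF 18,235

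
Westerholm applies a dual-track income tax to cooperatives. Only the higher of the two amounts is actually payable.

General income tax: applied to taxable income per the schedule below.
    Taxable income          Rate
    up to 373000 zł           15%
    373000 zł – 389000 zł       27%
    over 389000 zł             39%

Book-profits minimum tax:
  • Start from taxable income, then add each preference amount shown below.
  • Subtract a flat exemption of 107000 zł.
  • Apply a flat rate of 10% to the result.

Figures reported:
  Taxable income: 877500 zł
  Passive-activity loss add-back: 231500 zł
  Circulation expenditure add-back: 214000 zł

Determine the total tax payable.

250785 zł

Book-profits minimum tax:
  Adjusted income: 877500 zł + 231500 zł + 214000 zł = 1323000 zł
  Less exemption 107000 zł → base 1216000 zł
  1216000 zł × 10% = 121600 zł

General income tax:
  373000 zł × 15% = 55950 zł
  16000 zł × 27% = 4320 zł
  488500 zł × 39% = 190515 zł
  → 250785 zł

250785 zł > 121600 zł, so the general income tax governs.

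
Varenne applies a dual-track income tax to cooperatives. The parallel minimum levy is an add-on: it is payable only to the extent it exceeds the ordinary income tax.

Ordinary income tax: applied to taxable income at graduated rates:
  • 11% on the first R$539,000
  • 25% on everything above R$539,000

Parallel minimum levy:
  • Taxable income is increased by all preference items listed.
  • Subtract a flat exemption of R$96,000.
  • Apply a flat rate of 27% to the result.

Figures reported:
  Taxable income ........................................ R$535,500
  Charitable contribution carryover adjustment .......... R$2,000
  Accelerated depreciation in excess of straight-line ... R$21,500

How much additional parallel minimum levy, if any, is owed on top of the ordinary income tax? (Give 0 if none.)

R$66,105

Parallel minimum levy:
  Adjusted income: R$535,500 + R$2,000 + R$21,500 = R$559,000
  Less exemption R$96,000 → base R$463,000
  R$463,000 × 27% = R$125,010

Ordinary income tax:
  R$535,500 × 11% = R$58,905

Excess of parallel minimum levy over ordinary income tax: R$125,010 − R$58,905 = R$66,105.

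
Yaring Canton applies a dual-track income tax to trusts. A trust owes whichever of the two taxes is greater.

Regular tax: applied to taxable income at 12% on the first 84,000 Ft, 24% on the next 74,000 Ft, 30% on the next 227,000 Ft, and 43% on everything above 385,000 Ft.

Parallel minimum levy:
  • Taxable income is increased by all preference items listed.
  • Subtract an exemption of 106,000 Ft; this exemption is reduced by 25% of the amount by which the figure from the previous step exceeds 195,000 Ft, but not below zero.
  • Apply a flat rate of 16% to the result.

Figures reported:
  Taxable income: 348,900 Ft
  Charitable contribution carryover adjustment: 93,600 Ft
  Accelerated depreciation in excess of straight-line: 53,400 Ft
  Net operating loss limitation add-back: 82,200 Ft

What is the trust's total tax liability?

Regular tax:
  84,000 Ft × 12% = 10,080 Ft
  74,000 Ft × 24% = 17,760 Ft
  190,900 Ft × 30% = 57,270 Ft
  → 85,110 Ft

Parallel minimum levy:
  Adjusted income: 348,900 Ft + 93,600 Ft + 53,400 Ft + 82,200 Ft = 578,100 Ft
  Exemption: 106,000 Ft − 25% × (578,100 Ft − 195,000 Ft) = 106,000 Ft − 95,775 Ft = 10,225 Ft
  Base: 578,100 Ft − 10,225 Ft = 567,875 Ft
  567,875 Ft × 16% = 90,860 Ft

90,860 Ft > 85,110 Ft, so the parallel minimum levy is the binding amount.

90,860 Ft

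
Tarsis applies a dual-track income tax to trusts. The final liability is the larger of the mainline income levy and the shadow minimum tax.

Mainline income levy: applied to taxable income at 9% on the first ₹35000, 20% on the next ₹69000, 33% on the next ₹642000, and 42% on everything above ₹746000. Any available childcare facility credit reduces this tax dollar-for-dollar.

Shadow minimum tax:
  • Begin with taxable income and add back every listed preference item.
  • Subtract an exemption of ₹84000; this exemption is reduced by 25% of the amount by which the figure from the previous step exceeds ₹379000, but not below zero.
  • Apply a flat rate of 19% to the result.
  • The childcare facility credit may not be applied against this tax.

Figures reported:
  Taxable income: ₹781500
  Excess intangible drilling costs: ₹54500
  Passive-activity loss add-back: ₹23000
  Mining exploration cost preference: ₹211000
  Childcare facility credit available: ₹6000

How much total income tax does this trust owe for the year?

Shadow minimum tax:
  Adjusted income: ₹781500 + ₹54500 + ₹23000 + ₹211000 = ₹1070000
  Exemption: 25% × (₹1070000 − ₹379000) = ₹172750 ≥ ₹84000, so the exemption is fully phased out
  Base: ₹1070000 − ₹0 = ₹1070000
  ₹1070000 × 19% = ₹203300

Mainline income levy:
  ₹35000 × 9% = ₹3150
  ₹69000 × 20% = ₹13800
  ₹642000 × 33% = ₹211860
  ₹35500 × 42% = ₹14910
  → ₹243720
  Less childcare facility credit ₹6000 → ₹237720

₹237720 > ₹203300, so the mainline income levy governs.

₹237720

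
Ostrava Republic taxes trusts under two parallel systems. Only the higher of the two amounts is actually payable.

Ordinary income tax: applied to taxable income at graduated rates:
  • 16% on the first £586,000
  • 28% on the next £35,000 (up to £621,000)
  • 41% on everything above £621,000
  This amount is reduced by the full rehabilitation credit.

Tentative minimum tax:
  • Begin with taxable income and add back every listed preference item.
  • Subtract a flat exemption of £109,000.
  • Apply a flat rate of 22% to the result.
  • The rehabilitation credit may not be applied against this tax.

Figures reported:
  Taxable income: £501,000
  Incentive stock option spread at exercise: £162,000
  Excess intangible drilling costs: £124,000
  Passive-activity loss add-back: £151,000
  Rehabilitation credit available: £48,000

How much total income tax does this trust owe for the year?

£182,380

Ordinary income tax:
  £501,000 × 16% = £80,160
  Less rehabilitation credit £48,000 → £32,160

Tentative minimum tax:
  Adjusted income: £501,000 + £162,000 + £124,000 + £151,000 = £938,000
  Less exemption £109,000 → base £829,000
  £829,000 × 22% = £182,380

£182,380 > £32,160, so the tentative minimum tax is the binding amount.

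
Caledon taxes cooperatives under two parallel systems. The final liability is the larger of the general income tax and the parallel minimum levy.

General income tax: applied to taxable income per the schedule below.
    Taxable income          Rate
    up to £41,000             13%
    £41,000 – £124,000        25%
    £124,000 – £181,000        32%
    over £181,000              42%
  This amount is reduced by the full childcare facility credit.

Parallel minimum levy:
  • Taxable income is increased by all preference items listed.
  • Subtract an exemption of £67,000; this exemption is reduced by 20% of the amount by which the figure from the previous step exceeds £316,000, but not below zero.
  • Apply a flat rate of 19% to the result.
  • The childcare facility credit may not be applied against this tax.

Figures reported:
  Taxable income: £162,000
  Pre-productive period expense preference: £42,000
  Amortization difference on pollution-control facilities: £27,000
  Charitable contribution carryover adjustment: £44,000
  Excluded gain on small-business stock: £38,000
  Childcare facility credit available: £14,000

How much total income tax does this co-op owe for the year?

£46,740

Parallel minimum levy:
  Adjusted income: £162,000 + £42,000 + £27,000 + £44,000 + £38,000 = £313,000
  Exemption: £313,000 ≤ £316,000, so full £67,000 applies
  Base: £313,000 − £67,000 = £246,000
  £246,000 × 19% = £46,740

General income tax:
  £41,000 × 13% = £5,330
  £83,000 × 25% = £20,750
  £38,000 × 32% = £12,160
  → £38,240
  Less childcare facility credit £14,000 → £24,240

£46,740 > £24,240, so the parallel minimum levy is the binding amount.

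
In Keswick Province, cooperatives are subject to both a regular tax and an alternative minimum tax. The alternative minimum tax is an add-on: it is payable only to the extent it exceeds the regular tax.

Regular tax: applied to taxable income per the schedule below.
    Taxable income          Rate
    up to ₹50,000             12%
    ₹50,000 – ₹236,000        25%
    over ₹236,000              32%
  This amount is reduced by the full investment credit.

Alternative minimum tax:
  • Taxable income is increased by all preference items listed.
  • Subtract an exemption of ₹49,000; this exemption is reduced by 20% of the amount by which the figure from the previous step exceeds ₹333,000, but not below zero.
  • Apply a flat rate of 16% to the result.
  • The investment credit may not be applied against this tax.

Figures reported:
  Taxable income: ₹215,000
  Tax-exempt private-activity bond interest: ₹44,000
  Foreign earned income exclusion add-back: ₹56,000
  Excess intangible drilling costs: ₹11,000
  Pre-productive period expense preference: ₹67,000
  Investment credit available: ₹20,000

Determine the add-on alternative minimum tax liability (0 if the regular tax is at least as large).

₹29,710

Alternative minimum tax:
  Adjusted income: ₹215,000 + ₹44,000 + ₹56,000 + ₹11,000 + ₹67,000 = ₹393,000
  Exemption: ₹49,000 − 20% × (₹393,000 − ₹333,000) = ₹49,000 − ₹12,000 = ₹37,000
  Base: ₹393,000 − ₹37,000 = ₹356,000
  ₹356,000 × 16% = ₹56,960

Regular tax:
  ₹50,000 × 12% = ₹6,000
  ₹165,000 × 25% = ₹41,250
  → ₹47,250
  Less investment credit ₹20,000 → ₹27,250

Excess of alternative minimum tax over regular tax: ₹56,960 − ₹27,250 = ₹29,710.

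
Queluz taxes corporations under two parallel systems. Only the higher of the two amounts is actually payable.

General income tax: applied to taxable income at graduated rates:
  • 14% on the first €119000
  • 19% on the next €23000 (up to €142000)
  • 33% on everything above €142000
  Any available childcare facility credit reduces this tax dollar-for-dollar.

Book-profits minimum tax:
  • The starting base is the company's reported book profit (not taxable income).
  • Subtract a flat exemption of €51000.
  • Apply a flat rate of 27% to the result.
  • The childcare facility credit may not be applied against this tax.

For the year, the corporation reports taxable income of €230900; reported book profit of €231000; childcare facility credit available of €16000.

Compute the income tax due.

€48600

Book-profits minimum tax:
  Base (reported book profit): €231000
  Less exemption €51000 → base €180000
  €180000 × 27% = €48600

General income tax:
  €119000 × 14% = €16660
  €23000 × 19% = €4370
  €88900 × 33% = €29337
  → €50367
  Less childcare facility credit €16000 → €34367

€48600 > €34367, so the book-profits minimum tax is the binding amount.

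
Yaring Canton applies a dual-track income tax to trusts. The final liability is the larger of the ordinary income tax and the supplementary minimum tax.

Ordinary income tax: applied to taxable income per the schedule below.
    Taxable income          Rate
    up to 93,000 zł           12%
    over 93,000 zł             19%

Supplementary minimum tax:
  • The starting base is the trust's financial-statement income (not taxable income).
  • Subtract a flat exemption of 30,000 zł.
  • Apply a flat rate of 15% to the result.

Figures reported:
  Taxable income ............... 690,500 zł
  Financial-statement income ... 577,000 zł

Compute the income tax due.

124,685 zł

Supplementary minimum tax:
  Base (financial-statement income): 577,000 zł
  Less exemption 30,000 zł → base 547,000 zł
  547,000 zł × 15% = 82,050 zł

Ordinary income tax:
  93,000 zł × 12% = 11,160 zł
  597,500 zł × 19% = 113,525 zł
  → 124,685 zł

124,685 zł > 82,050 zł, so the ordinary income tax governs.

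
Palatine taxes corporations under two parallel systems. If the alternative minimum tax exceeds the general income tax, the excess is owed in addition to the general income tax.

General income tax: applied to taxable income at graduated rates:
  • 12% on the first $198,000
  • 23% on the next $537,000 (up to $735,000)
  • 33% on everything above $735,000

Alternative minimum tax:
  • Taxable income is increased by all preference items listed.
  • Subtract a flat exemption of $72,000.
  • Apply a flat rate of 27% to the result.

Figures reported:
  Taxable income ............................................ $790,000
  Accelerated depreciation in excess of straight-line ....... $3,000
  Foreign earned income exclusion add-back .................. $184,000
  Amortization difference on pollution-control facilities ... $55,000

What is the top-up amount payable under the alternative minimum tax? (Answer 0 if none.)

$93,780

General income tax:
  $198,000 × 12% = $23,760
  $537,000 × 23% = $123,510
  $55,000 × 33% = $18,150
  → $165,420

Alternative minimum tax:
  Adjusted income: $790,000 + $3,000 + $184,000 + $55,000 = $1,032,000
  Less exemption $72,000 → base $960,000
  $960,000 × 27% = $259,200

Excess of alternative minimum tax over general income tax: $259,200 − $165,420 = $93,780.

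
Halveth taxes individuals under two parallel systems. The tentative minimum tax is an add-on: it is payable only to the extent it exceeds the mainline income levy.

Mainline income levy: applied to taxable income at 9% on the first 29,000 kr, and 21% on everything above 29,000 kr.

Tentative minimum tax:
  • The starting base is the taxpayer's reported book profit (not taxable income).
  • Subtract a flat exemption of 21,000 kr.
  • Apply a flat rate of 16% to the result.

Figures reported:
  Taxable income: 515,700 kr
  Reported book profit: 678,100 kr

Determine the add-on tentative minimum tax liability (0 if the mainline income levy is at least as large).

319 kr

Tentative minimum tax:
  Base (reported book profit): 678,100 kr
  Less exemption 21,000 kr → base 657,100 kr
  657,100 kr × 16% = 105,136 kr

Mainline income levy:
  29,000 kr × 9% = 2,610 kr
  486,700 kr × 21% = 102,207 kr
  → 104,817 kr

Excess of tentative minimum tax over mainline income levy: 105,136 kr − 104,817 kr = 319 kr.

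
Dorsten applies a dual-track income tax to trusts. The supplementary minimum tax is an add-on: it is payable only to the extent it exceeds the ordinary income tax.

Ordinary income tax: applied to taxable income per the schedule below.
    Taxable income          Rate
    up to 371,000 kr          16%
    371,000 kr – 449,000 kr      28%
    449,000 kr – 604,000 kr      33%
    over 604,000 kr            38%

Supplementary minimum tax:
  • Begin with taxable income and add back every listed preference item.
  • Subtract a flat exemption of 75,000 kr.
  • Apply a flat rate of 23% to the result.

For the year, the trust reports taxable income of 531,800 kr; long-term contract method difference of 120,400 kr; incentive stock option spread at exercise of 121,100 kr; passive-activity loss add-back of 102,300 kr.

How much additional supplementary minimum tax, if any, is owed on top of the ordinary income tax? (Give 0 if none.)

Ordinary income tax:
  371,000 kr × 16% = 59,360 kr
  78,000 kr × 28% = 21,840 kr
  82,800 kr × 33% = 27,324 kr
  → 108,524 kr

Supplementary minimum tax:
  Adjusted income: 531,800 kr + 120,400 kr + 121,100 kr + 102,300 kr = 875,600 kr
  Less exemption 75,000 kr → base 800,600 kr
  800,600 kr × 23% = 184,138 kr

Excess of supplementary minimum tax over ordinary income tax: 184,138 kr − 108,524 kr = 75,614 kr.

75,614 kr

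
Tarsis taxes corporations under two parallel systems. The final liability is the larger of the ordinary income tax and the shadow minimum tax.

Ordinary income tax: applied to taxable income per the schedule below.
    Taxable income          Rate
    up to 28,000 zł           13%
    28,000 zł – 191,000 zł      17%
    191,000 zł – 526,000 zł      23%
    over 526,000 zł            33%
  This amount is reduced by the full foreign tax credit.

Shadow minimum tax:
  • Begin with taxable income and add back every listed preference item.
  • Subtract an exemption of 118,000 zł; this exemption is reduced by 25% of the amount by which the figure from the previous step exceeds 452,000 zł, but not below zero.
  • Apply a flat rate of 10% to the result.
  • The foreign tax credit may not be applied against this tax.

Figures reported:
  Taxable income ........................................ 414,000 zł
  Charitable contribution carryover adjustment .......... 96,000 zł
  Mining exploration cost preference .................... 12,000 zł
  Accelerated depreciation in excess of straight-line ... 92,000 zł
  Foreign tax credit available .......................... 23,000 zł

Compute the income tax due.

59,640 zł

Ordinary income tax:
  28,000 zł × 13% = 3,640 zł
  163,000 zł × 17% = 27,710 zł
  223,000 zł × 23% = 51,290 zł
  → 82,640 zł
  Less foreign tax credit 23,000 zł → 59,640 zł

Shadow minimum tax:
  Adjusted income: 414,000 zł + 96,000 zł + 12,000 zł + 92,000 zł = 614,000 zł
  Exemption: 118,000 zł − 25% × (614,000 zł − 452,000 zł) = 118,000 zł − 40,500 zł = 77,500 zł
  Base: 614,000 zł − 77,500 zł = 536,500 zł
  536,500 zł × 10% = 53,650 zł

59,640 zł > 53,650 zł, so the ordinary income tax governs.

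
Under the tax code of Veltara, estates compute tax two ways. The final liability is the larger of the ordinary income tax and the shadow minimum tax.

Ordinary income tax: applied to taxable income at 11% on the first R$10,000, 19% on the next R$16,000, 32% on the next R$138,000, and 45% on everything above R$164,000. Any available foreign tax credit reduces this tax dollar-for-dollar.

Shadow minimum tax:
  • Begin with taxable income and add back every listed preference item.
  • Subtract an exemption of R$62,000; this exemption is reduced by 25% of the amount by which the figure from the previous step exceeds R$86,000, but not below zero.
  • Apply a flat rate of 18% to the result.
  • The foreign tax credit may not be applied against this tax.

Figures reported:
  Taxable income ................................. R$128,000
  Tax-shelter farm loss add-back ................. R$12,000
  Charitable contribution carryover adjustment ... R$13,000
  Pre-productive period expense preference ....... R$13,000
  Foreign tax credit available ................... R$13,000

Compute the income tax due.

Ordinary income tax:
  R$10,000 × 11% = R$1,100
  R$16,000 × 19% = R$3,040
  R$102,000 × 32% = R$32,640
  → R$36,780
  Less foreign tax credit R$13,000 → R$23,780

Shadow minimum tax:
  Adjusted income: R$128,000 + R$12,000 + R$13,000 + R$13,000 = R$166,000
  Exemption: R$62,000 − 25% × (R$166,000 − R$86,000) = R$62,000 − R$20,000 = R$42,000
  Base: R$166,000 − R$42,000 = R$124,000
  R$124,000 × 18% = R$22,320

R$23,780 > R$22,320, so the ordinary income tax governs.

R$23,780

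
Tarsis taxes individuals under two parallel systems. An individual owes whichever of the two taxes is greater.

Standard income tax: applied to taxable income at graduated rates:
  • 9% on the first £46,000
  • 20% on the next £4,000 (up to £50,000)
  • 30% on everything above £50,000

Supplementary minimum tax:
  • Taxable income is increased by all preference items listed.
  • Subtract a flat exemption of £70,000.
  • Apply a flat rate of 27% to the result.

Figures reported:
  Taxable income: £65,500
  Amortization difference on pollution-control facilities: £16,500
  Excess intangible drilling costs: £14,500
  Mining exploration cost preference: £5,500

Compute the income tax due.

Standard income tax:
  £46,000 × 9% = £4,140
  £4,000 × 20% = £800
  £15,500 × 30% = £4,650
  → £9,590

Supplementary minimum tax:
  Adjusted income: £65,500 + £16,500 + £14,500 + £5,500 = £102,000
  Less exemption £70,000 → base £32,000
  £32,000 × 27% = £8,640

£9,590 > £8,640, so the standard income tax governs.

£9,590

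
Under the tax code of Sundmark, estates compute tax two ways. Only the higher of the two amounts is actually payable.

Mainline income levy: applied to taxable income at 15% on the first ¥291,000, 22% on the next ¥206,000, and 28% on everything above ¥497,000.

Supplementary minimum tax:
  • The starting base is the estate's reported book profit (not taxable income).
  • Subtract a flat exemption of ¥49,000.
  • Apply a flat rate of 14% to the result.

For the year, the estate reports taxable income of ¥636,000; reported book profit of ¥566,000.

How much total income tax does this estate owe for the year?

Supplementary minimum tax:
  Base (reported book profit): ¥566,000
  Less exemption ¥49,000 → base ¥517,000
  ¥517,000 × 14% = ¥72,380

Mainline income levy:
  ¥291,000 × 15% = ¥43,650
  ¥206,000 × 22% = ¥45,320
  ¥139,000 × 28% = ¥38,920
  → ¥127,890

¥127,890 > ¥72,380, so the mainline income levy governs.

¥127,890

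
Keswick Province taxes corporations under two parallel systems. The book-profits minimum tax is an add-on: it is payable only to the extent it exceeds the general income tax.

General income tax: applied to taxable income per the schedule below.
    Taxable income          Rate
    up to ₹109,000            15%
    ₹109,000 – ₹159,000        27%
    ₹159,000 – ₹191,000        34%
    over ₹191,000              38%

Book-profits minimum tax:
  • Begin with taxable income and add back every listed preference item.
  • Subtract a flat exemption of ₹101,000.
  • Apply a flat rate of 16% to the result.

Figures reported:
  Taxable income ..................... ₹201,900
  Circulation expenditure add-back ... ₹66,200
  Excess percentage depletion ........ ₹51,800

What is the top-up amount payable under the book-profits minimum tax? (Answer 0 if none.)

Book-profits minimum tax:
  Adjusted income: ₹201,900 + ₹66,200 + ₹51,800 = ₹319,900
  Less exemption ₹101,000 → base ₹218,900
  ₹218,900 × 16% = ₹35,024

General income tax:
  ₹109,000 × 15% = ₹16,350
  ₹50,000 × 27% = ₹13,500
  ₹32,000 × 34% = ₹10,880
  ₹10,900 × 38% = ₹4,142
  → ₹44,872

₹35,024 ≤ ₹44,872, so no add-on is due.

₹0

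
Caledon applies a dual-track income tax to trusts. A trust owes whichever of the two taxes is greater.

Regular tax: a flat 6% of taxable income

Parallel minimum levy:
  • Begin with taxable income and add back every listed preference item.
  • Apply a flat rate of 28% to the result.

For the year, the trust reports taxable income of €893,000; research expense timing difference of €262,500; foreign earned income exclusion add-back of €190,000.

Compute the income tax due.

Regular tax:
  €893,000 × 6% = €53,580

Parallel minimum levy:
  Adjusted income: €893,000 + €262,500 + €190,000 = €1,345,500
  €1,345,500 × 28% = €376,740

€376,740 > €53,580, so the parallel minimum levy is the binding amount.

€376,740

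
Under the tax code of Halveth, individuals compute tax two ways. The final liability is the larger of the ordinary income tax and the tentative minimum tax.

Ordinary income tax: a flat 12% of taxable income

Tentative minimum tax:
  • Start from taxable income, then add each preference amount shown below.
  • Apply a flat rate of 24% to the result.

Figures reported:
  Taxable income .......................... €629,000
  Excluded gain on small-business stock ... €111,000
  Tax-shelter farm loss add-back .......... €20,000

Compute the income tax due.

€182,400

Tentative minimum tax:
  Adjusted income: €629,000 + €111,000 + €20,000 = €760,000
  €760,000 × 24% = €182,400

Ordinary income tax:
  €629,000 × 12% = €75,480

€182,400 > €75,480, so the tentative minimum tax is the binding amount.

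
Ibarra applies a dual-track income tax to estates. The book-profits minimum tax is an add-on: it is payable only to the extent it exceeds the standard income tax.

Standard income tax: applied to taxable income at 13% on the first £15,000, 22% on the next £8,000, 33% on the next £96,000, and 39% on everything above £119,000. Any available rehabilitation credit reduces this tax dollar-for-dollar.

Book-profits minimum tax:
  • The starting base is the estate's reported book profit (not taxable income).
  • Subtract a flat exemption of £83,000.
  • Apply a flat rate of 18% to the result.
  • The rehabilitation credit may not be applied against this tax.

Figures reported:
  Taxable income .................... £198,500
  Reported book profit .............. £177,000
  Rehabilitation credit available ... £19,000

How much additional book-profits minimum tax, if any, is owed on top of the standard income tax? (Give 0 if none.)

Book-profits minimum tax:
  Base (reported book profit): £177,000
  Less exemption £83,000 → base £94,000
  £94,000 × 18% = £16,920

Standard income tax:
  £15,000 × 13% = £1,950
  £8,000 × 22% = £1,760
  £96,000 × 33% = £31,680
  £79,500 × 39% = £31,005
  → £66,395
  Less rehabilitation credit £19,000 → £47,395

£16,920 ≤ £47,395, so no add-on is due.

£0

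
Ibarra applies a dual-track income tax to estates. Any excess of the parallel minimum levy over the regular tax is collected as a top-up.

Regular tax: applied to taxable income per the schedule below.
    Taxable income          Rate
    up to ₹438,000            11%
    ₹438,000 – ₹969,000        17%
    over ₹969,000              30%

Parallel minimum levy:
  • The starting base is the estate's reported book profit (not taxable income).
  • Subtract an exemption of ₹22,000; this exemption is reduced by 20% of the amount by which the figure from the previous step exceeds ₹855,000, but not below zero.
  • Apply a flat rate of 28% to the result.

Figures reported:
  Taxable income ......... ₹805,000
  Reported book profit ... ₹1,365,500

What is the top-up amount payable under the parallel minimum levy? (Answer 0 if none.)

₹271,770

Parallel minimum levy:
  Base (reported book profit): ₹1,365,500
  Exemption: 20% × (₹1,365,500 − ₹855,000) = ₹102,100 ≥ ₹22,000, so the exemption is fully phased out
  Base: ₹1,365,500 − ₹0 = ₹1,365,500
  ₹1,365,500 × 28% = ₹382,340

Regular tax:
  ₹438,000 × 11% = ₹48,180
  ₹367,000 × 17% = ₹62,390
  → ₹110,570

Excess of parallel minimum levy over regular tax: ₹382,340 − ₹110,570 = ₹271,770.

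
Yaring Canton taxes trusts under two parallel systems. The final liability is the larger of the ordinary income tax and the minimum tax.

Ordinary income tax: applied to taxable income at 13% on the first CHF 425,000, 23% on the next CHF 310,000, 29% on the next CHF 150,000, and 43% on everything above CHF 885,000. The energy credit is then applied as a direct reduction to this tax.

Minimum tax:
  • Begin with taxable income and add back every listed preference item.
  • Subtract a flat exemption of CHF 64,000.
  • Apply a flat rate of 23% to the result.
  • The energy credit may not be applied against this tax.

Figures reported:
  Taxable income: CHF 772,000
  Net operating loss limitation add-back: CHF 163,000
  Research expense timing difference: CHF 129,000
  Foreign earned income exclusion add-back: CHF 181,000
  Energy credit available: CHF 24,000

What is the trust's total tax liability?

CHF 271,630

Ordinary income tax:
  CHF 425,000 × 13% = CHF 55,250
  CHF 310,000 × 23% = CHF 71,300
  CHF 37,000 × 29% = CHF 10,730
  → CHF 137,280
  Less energy credit CHF 24,000 → CHF 113,280

Minimum tax:
  Adjusted income: CHF 772,000 + CHF 163,000 + CHF 129,000 + CHF 181,000 = CHF 1,245,000
  Less exemption CHF 64,000 → base CHF 1,181,000
  CHF 1,181,000 × 23% = CHF 271,630

CHF 271,630 > CHF 113,280, so the minimum tax is the binding amount.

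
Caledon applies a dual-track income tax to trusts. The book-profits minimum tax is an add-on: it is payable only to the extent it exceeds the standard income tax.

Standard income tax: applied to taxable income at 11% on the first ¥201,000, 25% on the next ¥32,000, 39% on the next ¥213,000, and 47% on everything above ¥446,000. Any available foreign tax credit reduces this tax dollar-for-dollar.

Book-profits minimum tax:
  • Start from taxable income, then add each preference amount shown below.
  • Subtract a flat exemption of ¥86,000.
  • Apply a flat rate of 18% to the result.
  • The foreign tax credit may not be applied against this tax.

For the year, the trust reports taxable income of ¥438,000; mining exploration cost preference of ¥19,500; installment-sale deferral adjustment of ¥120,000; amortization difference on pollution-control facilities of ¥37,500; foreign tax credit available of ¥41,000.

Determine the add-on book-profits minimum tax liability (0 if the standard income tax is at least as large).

Standard income tax:
  ¥201,000 × 11% = ¥22,110
  ¥32,000 × 25% = ¥8,000
  ¥205,000 × 39% = ¥79,950
  → ¥110,060
  Less foreign tax credit ¥41,000 → ¥69,060

Book-profits minimum tax:
  Adjusted income: ¥438,000 + ¥19,500 + ¥120,000 + ¥37,500 = ¥615,000
  Less exemption ¥86,000 → base ¥529,000
  ¥529,000 × 18% = ¥95,220

Excess of book-profits minimum tax over standard income tax: ¥95,220 − ¥69,060 = ¥26,160.

¥26,160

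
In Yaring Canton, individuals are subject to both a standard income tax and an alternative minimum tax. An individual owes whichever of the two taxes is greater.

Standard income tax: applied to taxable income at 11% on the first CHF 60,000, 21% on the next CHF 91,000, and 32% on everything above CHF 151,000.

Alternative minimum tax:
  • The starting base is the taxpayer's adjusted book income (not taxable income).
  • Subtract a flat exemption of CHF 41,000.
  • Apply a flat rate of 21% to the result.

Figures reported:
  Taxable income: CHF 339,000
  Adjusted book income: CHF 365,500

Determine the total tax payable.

CHF 85,870

Alternative minimum tax:
  Base (adjusted book income): CHF 365,500
  Less exemption CHF 41,000 → base CHF 324,500
  CHF 324,500 × 21% = CHF 68,145

Standard income tax:
  CHF 60,000 × 11% = CHF 6,600
  CHF 91,000 × 21% = CHF 19,110
  CHF 188,000 × 32% = CHF 60,160
  → CHF 85,870

CHF 85,870 > CHF 68,145, so the standard income tax governs.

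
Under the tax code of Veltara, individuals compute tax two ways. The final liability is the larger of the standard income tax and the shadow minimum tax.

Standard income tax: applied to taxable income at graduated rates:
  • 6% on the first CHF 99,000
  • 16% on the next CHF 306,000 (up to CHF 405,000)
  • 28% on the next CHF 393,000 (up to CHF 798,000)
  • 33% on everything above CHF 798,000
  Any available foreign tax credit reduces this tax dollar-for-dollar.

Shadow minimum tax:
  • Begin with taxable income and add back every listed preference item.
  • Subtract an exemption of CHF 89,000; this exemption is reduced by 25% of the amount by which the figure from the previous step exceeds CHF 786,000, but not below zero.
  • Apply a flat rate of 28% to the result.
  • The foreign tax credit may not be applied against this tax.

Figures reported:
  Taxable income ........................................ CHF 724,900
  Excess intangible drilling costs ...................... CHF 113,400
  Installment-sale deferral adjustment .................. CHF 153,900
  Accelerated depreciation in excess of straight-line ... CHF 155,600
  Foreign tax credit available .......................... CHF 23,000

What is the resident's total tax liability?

Shadow minimum tax:
  Adjusted income: CHF 724,900 + CHF 113,400 + CHF 153,900 + CHF 155,600 = CHF 1,147,800
  Exemption: 25% × (CHF 1,147,800 − CHF 786,000) = CHF 90,450 ≥ CHF 89,000, so the exemption is fully phased out
  Base: CHF 1,147,800 − CHF 0 = CHF 1,147,800
  CHF 1,147,800 × 28% = CHF 321,384

Standard income tax:
  CHF 99,000 × 6% = CHF 5,940
  CHF 306,000 × 16% = CHF 48,960
  CHF 319,900 × 28% = CHF 89,572
  → CHF 144,472
  Less foreign tax credit CHF 23,000 → CHF 121,472

CHF 321,384 > CHF 121,472, so the shadow minimum tax is the binding amount.

CHF 321,384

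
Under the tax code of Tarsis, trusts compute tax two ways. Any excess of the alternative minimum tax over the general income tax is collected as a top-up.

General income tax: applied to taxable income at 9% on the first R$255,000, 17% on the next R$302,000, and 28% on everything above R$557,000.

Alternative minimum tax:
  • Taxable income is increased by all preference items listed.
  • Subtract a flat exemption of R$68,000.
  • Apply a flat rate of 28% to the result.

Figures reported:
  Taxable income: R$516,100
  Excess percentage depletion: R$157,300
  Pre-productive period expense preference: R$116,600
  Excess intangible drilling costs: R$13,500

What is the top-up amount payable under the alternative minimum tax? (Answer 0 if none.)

R$138,603

General income tax:
  R$255,000 × 9% = R$22,950
  R$261,100 × 17% = R$44,387
  → R$67,337

Alternative minimum tax:
  Adjusted income: R$516,100 + R$157,300 + R$116,600 + R$13,500 = R$803,500
  Less exemption R$68,000 → base R$735,500
  R$735,500 × 28% = R$205,940

Excess of alternative minimum tax over general income tax: R$205,940 − R$67,337 = R$138,603.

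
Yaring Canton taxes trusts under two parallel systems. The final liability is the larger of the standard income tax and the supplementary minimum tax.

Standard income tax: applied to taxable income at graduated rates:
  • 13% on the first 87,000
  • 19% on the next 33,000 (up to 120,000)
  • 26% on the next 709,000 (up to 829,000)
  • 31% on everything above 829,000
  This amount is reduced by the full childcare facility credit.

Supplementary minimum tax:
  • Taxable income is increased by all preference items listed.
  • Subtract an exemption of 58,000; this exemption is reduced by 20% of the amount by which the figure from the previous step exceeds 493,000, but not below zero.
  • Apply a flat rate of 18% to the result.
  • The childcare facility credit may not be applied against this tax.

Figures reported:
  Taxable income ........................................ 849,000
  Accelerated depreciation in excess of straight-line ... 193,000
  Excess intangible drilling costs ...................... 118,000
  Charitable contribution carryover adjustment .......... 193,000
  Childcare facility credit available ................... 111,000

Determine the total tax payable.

243,540

Supplementary minimum tax:
  Adjusted income: 849,000 + 193,000 + 118,000 + 193,000 = 1,353,000
  Exemption: 20% × (1,353,000 − 493,000) = 172,000 ≥ 58,000, so the exemption is fully phased out
  Base: 1,353,000 − 0 = 1,353,000
  1,353,000 × 18% = 243,540

Standard income tax:
  87,000 × 13% = 11,310
  33,000 × 19% = 6,270
  709,000 × 26% = 184,340
  20,000 × 31% = 6,200
  → 208,120
  Less childcare facility credit 111,000 → 97,120

243,540 > 97,120, so the supplementary minimum tax is the binding amount.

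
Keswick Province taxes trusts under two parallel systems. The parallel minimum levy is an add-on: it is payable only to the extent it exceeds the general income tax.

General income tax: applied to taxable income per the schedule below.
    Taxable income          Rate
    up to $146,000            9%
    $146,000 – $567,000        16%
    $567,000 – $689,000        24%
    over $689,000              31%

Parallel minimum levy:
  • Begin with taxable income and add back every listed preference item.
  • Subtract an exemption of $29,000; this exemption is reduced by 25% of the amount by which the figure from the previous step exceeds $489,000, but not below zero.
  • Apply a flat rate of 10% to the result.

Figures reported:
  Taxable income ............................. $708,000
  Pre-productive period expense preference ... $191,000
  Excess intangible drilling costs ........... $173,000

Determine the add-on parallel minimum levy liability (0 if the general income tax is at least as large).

Parallel minimum levy:
  Adjusted income: $708,000 + $191,000 + $173,000 = $1,072,000
  Exemption: 25% × ($1,072,000 − $489,000) = $145,750 ≥ $29,000, so the exemption is fully phased out
  Base: $1,072,000 − $0 = $1,072,000
  $1,072,000 × 10% = $107,200

General income tax:
  $146,000 × 9% = $13,140
  $421,000 × 16% = $67,360
  $122,000 × 24% = $29,280
  $19,000 × 31% = $5,890
  → $115,670

$107,200 ≤ $115,670, so no add-on is due.

$0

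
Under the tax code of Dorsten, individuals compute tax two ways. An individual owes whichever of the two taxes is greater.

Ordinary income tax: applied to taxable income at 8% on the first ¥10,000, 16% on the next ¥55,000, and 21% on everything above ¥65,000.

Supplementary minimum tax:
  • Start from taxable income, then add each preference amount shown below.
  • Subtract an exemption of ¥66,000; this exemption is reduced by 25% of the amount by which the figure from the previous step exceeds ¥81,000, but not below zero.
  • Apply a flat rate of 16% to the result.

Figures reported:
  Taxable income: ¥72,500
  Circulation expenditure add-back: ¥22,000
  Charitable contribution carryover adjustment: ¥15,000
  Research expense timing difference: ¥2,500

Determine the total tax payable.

Supplementary minimum tax:
  Adjusted income: ¥72,500 + ¥22,000 + ¥15,000 + ¥2,500 = ¥112,000
  Exemption: ¥66,000 − 25% × (¥112,000 − ¥81,000) = ¥66,000 − ¥7,750 = ¥58,250
  Base: ¥112,000 − ¥58,250 = ¥53,750
  ¥53,750 × 16% = ¥8,600

Ordinary income tax:
  ¥10,000 × 8% = ¥800
  ¥55,000 × 16% = ¥8,800
  ¥7,500 × 21% = ¥1,575
  → ¥11,175

¥11,175 > ¥8,600, so the ordinary income tax governs.

¥11,175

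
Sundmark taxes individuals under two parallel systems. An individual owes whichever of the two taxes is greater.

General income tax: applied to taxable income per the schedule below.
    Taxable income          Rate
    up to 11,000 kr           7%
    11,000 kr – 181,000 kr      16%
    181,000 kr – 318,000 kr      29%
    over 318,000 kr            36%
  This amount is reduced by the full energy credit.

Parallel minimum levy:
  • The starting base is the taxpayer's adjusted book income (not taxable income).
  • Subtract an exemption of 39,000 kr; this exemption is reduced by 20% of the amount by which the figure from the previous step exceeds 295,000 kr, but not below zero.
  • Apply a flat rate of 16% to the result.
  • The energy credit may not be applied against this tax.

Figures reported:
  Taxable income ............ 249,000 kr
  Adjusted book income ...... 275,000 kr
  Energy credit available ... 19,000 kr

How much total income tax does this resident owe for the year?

General income tax:
  11,000 kr × 7% = 770 kr
  170,000 kr × 16% = 27,200 kr
  68,000 kr × 29% = 19,720 kr
  → 47,690 kr
  Less energy credit 19,000 kr → 28,690 kr

Parallel minimum levy:
  Base (adjusted book income): 275,000 kr
  Exemption: 275,000 kr ≤ 295,000 kr, so full 39,000 kr applies
  Base: 275,000 kr − 39,000 kr = 236,000 kr
  236,000 kr × 16% = 37,760 kr

37,760 kr > 28,690 kr, so the parallel minimum levy is the binding amount.

37,760 kr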